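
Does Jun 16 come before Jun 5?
No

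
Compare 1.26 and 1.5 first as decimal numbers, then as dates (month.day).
As decimals: 1.26 < 1.5. As dates: 1/26 is later than 1/5 (day 26 > day 5).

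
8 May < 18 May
True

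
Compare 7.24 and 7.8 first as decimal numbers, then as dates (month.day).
As decimals: 7.24 < 7.8. As dates: 7/24 is later than 7/8 (day 24 > day 8).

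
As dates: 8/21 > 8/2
True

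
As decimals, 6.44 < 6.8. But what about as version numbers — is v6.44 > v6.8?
True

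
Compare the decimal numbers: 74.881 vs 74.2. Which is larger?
74.881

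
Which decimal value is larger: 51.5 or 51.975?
51.975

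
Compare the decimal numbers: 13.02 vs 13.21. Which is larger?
13.21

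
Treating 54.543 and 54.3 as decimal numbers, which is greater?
54.543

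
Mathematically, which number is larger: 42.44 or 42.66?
42.66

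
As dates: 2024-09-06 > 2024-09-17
False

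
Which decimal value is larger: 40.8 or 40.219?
40.8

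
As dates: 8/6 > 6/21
True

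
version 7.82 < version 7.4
False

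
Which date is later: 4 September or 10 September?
10 September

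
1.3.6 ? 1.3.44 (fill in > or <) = <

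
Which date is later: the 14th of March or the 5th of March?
the 14th of March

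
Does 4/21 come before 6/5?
Yes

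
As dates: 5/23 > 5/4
True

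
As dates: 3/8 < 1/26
False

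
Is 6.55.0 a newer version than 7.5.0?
No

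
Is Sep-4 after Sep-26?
No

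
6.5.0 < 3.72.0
False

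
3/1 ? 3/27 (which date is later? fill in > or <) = <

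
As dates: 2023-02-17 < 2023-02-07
False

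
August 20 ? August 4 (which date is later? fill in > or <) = >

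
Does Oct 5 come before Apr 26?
No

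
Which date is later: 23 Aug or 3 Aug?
23 Aug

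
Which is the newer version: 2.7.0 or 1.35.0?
2.7.0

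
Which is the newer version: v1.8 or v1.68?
v1.68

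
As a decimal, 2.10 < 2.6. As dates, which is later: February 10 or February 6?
February 10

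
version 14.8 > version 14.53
False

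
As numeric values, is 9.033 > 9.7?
False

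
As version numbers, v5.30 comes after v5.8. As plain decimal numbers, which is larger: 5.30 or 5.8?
5.8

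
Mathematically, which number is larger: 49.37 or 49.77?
49.77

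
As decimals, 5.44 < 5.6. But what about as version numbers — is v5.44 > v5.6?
True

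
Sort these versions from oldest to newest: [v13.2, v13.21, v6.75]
[v6.75, v13.2, v13.21]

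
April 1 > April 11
False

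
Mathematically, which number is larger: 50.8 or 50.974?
50.974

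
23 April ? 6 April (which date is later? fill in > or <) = >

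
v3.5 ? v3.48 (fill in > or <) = <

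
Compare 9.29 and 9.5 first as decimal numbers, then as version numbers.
As decimals: 9.29 < 9.5. As versions: v9.29 > v9.5 (minor version 29 > 5).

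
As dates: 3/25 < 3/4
False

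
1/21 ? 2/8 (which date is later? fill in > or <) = <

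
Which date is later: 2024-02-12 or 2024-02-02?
2024-02-12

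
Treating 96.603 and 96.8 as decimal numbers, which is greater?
96.8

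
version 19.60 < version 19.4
False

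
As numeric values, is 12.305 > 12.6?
False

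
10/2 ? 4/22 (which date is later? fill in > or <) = >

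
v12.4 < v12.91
True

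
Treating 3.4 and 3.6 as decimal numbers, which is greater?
3.6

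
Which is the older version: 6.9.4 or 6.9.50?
6.9.4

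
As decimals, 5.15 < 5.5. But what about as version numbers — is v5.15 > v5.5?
True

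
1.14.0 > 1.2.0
True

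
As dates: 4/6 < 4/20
True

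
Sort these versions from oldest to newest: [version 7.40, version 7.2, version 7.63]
[version 7.2, version 7.40, version 7.63]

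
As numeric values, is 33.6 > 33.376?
True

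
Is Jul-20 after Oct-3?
No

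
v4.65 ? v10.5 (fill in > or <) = <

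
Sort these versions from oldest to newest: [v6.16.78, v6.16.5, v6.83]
[v6.16.5, v6.16.78, v6.83]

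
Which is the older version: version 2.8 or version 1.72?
version 1.72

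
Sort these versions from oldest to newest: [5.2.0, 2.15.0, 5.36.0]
[2.15.0, 5.2.0, 5.36.0]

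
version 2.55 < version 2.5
False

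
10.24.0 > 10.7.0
True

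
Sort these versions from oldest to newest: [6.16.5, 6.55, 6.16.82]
[6.16.5, 6.16.82, 6.55]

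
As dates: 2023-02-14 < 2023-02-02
False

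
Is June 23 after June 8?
Yes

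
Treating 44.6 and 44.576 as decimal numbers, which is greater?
44.6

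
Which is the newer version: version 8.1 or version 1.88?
version 8.1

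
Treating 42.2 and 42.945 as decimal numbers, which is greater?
42.945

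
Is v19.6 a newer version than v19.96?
No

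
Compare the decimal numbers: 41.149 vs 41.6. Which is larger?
41.6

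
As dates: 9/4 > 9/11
False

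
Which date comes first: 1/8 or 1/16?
1/8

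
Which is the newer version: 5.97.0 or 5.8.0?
5.97.0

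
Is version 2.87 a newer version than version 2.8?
Yes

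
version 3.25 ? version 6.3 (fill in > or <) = <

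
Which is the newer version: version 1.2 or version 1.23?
version 1.23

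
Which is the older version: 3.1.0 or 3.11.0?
3.1.0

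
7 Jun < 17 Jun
True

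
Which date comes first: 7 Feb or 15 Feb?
7 Feb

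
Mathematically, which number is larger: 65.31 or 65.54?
65.54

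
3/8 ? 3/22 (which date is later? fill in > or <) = <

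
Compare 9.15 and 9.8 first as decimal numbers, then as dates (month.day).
As decimals: 9.15 < 9.8. As dates: 9/15 is later than 9/8 (day 15 > day 8).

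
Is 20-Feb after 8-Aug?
No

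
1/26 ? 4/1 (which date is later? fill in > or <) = <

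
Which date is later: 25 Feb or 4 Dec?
4 Dec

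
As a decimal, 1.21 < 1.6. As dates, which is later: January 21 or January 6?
January 21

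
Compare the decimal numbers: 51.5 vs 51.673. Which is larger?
51.673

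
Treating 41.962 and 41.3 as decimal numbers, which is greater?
41.962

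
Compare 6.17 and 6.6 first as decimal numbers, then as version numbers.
As decimals: 6.17 < 6.6. As versions: v6.17 > v6.6 (minor version 17 > 6).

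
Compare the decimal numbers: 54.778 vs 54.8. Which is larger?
54.8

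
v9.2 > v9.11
False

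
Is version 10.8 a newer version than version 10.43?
No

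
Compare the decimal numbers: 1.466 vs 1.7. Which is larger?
1.7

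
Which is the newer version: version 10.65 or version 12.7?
version 12.7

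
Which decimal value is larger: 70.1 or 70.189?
70.189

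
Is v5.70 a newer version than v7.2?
No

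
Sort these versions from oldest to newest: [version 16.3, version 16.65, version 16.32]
[version 16.3, version 16.32, version 16.65]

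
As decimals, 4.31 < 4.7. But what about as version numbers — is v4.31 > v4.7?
True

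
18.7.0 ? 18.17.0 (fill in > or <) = <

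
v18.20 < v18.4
False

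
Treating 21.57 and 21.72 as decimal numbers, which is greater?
21.72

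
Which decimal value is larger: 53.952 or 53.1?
53.952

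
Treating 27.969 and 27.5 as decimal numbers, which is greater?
27.969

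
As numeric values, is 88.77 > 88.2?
True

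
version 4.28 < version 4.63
True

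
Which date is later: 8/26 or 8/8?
8/26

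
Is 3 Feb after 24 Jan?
Yes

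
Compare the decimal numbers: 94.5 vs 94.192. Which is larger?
94.5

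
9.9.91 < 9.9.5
False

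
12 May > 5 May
True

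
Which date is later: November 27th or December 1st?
December 1st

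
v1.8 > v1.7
True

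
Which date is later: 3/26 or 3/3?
3/26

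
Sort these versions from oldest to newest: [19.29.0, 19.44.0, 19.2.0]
[19.2.0, 19.29.0, 19.44.0]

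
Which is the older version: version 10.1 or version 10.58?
version 10.1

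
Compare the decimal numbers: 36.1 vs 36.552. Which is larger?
36.552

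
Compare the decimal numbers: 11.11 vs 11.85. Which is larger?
11.85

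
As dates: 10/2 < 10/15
True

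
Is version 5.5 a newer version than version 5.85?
No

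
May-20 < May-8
False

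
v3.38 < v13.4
True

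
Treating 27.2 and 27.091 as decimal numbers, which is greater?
27.2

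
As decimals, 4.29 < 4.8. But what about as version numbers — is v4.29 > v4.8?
True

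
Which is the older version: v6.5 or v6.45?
v6.5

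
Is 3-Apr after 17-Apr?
No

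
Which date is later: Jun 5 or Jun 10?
Jun 10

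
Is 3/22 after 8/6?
No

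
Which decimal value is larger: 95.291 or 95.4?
95.4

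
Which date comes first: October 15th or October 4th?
October 4th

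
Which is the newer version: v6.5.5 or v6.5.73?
v6.5.73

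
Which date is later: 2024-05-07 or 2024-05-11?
2024-05-11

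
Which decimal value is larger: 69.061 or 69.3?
69.3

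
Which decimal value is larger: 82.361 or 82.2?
82.361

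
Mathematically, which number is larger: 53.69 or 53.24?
53.69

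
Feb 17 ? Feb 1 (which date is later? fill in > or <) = >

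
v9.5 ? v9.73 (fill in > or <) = <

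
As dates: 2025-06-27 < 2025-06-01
False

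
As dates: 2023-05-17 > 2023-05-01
True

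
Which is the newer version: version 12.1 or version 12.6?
version 12.6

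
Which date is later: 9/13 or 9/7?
9/13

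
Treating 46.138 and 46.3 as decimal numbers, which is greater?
46.3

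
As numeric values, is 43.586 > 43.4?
True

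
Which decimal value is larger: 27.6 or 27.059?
27.6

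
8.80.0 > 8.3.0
True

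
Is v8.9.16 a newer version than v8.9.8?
Yes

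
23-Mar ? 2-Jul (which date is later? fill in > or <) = <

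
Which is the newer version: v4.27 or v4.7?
v4.27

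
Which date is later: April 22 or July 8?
July 8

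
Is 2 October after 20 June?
Yes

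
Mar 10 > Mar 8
True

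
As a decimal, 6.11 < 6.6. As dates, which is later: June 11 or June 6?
June 11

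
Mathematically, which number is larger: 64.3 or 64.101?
64.3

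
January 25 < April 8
True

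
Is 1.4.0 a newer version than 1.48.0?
No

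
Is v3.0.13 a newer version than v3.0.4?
Yes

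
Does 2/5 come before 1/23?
No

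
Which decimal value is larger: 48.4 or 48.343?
48.4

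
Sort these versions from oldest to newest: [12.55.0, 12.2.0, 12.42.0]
[12.2.0, 12.42.0, 12.55.0]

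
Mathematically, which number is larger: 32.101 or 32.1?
32.101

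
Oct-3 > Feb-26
True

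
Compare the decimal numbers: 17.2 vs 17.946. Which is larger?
17.946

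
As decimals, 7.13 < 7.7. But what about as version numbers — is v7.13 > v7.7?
True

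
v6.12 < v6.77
True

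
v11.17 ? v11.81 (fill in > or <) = <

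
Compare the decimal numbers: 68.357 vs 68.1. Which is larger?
68.357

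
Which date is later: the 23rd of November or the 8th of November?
the 23rd of November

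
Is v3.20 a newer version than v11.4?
No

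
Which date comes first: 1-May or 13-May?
1-May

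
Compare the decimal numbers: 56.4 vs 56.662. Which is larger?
56.662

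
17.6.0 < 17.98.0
True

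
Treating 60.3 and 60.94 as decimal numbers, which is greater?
60.94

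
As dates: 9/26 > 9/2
True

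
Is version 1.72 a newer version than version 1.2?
Yes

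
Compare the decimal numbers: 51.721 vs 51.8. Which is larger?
51.8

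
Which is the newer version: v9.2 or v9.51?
v9.51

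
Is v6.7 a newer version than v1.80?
Yes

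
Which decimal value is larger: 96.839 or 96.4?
96.839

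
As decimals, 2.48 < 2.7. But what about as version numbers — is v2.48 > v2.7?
True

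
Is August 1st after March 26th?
Yes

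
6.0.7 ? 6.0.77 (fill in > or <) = <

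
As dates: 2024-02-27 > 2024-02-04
True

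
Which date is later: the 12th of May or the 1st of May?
the 12th of May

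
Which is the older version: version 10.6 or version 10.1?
version 10.1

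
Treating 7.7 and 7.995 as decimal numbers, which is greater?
7.995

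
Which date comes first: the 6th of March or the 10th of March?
the 6th of March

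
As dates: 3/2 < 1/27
False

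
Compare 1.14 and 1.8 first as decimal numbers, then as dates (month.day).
As decimals: 1.14 < 1.8. As dates: 1/14 is later than 1/8 (day 14 > day 8).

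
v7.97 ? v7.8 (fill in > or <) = >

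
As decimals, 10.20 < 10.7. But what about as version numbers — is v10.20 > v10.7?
True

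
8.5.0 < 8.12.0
True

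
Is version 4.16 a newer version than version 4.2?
Yes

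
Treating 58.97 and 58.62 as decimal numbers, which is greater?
58.97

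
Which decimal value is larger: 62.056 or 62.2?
62.2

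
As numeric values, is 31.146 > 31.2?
False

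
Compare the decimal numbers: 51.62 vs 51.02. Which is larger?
51.62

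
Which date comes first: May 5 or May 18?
May 5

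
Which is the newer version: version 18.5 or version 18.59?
version 18.59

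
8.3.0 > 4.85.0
True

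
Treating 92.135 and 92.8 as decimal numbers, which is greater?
92.8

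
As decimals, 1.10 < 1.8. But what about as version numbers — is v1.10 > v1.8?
True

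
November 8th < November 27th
True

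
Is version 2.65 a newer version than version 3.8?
No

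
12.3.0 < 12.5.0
True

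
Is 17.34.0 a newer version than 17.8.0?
Yes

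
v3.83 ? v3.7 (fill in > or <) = >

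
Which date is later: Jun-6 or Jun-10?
Jun-10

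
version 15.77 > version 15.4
True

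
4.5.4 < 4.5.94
True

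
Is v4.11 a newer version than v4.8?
Yes. Version numbers are compared segment by segment as integers, not as decimals: minor version 11 > 8, so v4.11 > v4.8 (even though the decimal 4.11 < 4.8).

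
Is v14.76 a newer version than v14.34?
Yes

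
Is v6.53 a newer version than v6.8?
Yes. Version numbers are compared segment by segment as integers, not as decimals: minor version 53 > 8, so v6.53 > v6.8 (even though the decimal 6.53 < 6.8).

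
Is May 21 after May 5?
Yes. Day 21 comes after day 5 in May — this is a date comparison, not a decimal one (the decimal 5.21 would be smaller than 5.5).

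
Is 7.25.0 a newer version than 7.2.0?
Yes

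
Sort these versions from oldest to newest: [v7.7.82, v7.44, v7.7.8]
[v7.7.8, v7.7.82, v7.44]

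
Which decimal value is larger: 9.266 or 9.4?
9.4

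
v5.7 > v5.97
False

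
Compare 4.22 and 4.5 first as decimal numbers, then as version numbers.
As decimals: 4.22 < 4.5. As versions: v4.22 > v4.5 (minor version 22 > 5).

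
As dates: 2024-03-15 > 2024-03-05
True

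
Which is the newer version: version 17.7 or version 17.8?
version 17.8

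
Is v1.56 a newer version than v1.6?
Yes. Version numbers are compared segment by segment as integers, not as decimals: minor version 56 > 6, so v1.56 > v1.6 (even though the decimal 1.56 < 1.6).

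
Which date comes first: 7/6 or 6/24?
6/24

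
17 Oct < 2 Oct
False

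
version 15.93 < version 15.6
False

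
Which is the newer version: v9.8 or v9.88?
v9.88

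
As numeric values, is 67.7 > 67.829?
False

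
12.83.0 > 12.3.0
True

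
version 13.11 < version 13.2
False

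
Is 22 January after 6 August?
No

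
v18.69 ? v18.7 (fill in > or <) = >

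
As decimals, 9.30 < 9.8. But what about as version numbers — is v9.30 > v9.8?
True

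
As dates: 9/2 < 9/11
True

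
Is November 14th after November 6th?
Yes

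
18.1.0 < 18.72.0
True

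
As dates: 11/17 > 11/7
True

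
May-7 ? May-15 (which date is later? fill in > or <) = <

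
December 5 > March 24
True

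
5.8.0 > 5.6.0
True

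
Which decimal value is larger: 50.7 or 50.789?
50.789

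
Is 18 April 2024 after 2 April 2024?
Yes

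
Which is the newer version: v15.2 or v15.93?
v15.93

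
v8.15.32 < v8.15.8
False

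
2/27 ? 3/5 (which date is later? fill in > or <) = <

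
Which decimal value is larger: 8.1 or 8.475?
8.475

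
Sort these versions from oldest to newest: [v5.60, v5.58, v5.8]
[v5.8, v5.58, v5.60]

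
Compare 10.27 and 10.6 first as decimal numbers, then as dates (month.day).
As decimals: 10.27 < 10.6. As dates: 10/27 is later than 10/6 (day 27 > day 6).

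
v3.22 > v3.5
True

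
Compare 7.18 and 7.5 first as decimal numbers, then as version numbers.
As decimals: 7.18 < 7.5. As versions: v7.18 > v7.5 (minor version 18 > 5).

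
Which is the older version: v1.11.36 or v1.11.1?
v1.11.1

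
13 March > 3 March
True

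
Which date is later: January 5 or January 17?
January 17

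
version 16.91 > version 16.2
True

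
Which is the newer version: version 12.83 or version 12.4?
version 12.83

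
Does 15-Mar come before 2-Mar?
No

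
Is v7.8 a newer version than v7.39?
No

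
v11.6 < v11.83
True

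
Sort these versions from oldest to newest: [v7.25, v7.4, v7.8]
[v7.4, v7.8, v7.25]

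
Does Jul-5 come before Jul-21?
Yes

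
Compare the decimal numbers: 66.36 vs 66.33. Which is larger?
66.36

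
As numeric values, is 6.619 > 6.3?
True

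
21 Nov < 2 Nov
False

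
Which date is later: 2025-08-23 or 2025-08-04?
2025-08-23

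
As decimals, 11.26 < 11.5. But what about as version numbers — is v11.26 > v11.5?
True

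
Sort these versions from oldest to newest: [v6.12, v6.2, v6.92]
[v6.2, v6.12, v6.92]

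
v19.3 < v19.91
True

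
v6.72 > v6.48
True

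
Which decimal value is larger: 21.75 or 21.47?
21.75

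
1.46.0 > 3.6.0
False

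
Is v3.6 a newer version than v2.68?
Yes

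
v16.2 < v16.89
True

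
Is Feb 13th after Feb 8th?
Yes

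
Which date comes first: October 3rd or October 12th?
October 3rd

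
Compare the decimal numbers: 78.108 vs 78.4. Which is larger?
78.4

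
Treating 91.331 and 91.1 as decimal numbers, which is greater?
91.331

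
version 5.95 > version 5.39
True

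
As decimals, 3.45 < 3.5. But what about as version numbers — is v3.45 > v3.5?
True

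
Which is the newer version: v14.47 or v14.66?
v14.66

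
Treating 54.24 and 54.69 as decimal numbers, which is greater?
54.69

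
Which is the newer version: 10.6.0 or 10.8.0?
10.8.0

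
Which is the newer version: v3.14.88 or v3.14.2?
v3.14.88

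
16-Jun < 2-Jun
False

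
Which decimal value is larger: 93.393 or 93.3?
93.393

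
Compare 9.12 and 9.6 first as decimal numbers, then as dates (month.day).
As decimals: 9.12 < 9.6. As dates: 9/12 is later than 9/6 (day 12 > day 6).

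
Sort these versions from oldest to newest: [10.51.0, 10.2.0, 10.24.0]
[10.2.0, 10.24.0, 10.51.0]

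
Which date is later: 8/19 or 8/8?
8/19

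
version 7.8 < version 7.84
True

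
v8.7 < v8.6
False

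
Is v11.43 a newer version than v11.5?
Yes. Version numbers are compared segment by segment as integers, not as decimals: minor version 43 > 5, so v11.43 > v11.5 (even though the decimal 11.43 < 11.5).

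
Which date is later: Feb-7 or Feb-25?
Feb-25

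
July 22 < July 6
False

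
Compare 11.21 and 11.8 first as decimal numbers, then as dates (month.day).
As decimals: 11.21 < 11.8. As dates: 11/21 is later than 11/8 (day 21 > day 8).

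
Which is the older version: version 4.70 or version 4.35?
version 4.35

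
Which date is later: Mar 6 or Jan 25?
Mar 6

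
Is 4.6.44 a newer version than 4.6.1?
Yes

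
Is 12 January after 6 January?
Yes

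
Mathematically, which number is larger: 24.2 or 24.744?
24.744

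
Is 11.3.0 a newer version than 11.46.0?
No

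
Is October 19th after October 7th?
Yes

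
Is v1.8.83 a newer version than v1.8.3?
Yes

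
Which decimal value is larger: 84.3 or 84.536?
84.536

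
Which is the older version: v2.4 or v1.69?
v1.69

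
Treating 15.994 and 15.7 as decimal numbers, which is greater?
15.994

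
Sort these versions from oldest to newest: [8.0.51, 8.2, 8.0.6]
[8.0.6, 8.0.51, 8.2]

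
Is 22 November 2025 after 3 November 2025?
Yes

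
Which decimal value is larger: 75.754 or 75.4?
75.754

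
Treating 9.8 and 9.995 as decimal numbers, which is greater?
9.995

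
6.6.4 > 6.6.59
False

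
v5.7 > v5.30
False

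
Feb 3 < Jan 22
False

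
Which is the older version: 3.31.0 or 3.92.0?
3.31.0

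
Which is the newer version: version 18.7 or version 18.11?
version 18.11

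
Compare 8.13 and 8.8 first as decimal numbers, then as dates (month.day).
As decimals: 8.13 < 8.8. As dates: 8/13 is later than 8/8 (day 13 > day 8).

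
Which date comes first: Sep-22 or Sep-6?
Sep-6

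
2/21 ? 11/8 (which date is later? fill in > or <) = <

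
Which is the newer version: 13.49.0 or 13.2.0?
13.49.0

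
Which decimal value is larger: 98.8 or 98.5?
98.8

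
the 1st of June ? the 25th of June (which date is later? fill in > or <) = <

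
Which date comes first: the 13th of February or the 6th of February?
the 6th of February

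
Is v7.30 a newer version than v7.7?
Yes. Version numbers are compared segment by segment as integers, not as decimals: minor version 30 > 7, so v7.30 > v7.7 (even though the decimal 7.30 < 7.7).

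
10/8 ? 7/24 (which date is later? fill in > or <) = >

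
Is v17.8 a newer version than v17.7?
Yes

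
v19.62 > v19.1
True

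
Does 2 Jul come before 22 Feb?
No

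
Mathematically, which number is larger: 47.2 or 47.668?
47.668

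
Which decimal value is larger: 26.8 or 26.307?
26.8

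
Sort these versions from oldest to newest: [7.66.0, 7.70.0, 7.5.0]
[7.5.0, 7.66.0, 7.70.0]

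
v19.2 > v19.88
False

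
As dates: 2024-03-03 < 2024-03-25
True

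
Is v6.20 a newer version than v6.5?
Yes. Version numbers are compared segment by segment as integers, not as decimals: minor version 20 > 5, so v6.20 > v6.5 (even though the decimal 6.20 < 6.5).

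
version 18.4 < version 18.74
True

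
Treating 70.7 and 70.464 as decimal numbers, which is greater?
70.7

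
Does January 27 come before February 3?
Yes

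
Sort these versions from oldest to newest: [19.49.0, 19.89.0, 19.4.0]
[19.4.0, 19.49.0, 19.89.0]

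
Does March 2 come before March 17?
Yes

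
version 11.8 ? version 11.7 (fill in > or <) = >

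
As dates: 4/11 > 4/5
True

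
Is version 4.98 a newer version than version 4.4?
Yes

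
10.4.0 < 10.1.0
False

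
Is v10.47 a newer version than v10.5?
Yes. Version numbers are compared segment by segment as integers, not as decimals: minor version 47 > 5, so v10.47 > v10.5 (even though the decimal 10.47 < 10.5).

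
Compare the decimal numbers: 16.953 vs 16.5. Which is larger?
16.953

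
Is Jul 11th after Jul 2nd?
Yes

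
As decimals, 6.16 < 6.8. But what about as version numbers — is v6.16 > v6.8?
True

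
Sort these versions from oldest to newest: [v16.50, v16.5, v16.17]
[v16.5, v16.17, v16.50]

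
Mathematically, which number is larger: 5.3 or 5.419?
5.419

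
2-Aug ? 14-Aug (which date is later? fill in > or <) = <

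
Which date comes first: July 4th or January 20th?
January 20th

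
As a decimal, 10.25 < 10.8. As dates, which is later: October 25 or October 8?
October 25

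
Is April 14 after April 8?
Yes. Day 14 comes after day 8 in April — this is a date comparison, not a decimal one (the decimal 4.14 would be smaller than 4.8).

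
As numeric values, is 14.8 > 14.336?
True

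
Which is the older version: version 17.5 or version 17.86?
version 17.5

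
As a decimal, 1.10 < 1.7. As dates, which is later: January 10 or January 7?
January 10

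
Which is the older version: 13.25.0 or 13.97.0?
13.25.0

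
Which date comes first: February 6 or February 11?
February 6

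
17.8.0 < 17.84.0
True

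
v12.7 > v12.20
False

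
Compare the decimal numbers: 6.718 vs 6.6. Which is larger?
6.718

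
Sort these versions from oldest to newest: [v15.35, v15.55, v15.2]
[v15.2, v15.35, v15.55]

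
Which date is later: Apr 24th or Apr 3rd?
Apr 24th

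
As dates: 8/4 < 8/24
True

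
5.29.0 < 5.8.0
False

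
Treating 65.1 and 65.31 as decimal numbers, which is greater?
65.31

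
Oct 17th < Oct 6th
False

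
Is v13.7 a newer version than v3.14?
Yes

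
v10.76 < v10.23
False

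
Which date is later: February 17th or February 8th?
February 17th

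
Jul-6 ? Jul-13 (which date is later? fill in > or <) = <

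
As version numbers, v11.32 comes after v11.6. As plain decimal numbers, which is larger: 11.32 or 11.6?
11.6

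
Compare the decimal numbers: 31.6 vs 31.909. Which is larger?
31.909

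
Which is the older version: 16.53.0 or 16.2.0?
16.2.0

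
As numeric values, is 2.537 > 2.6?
False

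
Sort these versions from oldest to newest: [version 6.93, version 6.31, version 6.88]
[version 6.31, version 6.88, version 6.93]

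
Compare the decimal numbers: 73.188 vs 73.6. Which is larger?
73.6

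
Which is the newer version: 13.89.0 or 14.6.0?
14.6.0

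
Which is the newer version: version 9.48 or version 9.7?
version 9.48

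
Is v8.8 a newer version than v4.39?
Yes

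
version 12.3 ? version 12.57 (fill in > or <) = <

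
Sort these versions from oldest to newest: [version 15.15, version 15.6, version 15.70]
[version 15.6, version 15.15, version 15.70]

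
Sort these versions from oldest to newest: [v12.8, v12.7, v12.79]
[v12.7, v12.8, v12.79]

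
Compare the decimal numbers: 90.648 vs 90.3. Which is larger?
90.648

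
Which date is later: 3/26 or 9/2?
9/2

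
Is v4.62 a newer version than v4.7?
Yes. Version numbers are compared segment by segment as integers, not as decimals: minor version 62 > 7, so v4.62 > v4.7 (even though the decimal 4.62 < 4.7).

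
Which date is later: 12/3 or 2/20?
12/3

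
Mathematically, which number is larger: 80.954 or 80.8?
80.954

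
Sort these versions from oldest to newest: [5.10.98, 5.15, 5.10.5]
[5.10.5, 5.10.98, 5.15]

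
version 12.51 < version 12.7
False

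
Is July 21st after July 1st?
Yes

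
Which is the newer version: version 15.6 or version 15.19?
version 15.19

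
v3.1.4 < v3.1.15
True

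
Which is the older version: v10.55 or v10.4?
v10.4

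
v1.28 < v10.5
True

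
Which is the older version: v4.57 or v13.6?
v4.57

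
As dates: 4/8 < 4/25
True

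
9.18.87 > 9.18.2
True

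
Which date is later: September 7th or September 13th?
September 13th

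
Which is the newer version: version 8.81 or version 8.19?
version 8.81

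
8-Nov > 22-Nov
False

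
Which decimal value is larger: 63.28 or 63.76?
63.76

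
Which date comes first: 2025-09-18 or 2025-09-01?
2025-09-01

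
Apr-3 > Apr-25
False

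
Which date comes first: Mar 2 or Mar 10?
Mar 2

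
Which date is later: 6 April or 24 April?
24 April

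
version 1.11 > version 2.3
False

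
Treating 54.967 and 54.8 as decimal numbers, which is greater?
54.967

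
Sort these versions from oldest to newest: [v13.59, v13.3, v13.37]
[v13.3, v13.37, v13.59]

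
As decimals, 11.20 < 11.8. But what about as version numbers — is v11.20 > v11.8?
True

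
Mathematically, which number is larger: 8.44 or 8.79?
8.79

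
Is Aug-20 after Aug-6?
Yes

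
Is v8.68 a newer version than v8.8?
Yes. Version numbers are compared segment by segment as integers, not as decimals: minor version 68 > 8, so v8.68 > v8.8 (even though the decimal 8.68 < 8.8).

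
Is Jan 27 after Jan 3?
Yes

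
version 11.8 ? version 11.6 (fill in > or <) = >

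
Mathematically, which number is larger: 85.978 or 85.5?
85.978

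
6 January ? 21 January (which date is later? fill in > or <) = <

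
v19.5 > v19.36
False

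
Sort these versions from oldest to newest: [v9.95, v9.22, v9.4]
[v9.4, v9.22, v9.95]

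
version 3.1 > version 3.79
False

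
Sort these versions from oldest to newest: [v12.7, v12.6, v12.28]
[v12.6, v12.7, v12.28]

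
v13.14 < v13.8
False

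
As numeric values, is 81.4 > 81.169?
True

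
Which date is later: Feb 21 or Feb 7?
Feb 21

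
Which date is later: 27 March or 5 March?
27 March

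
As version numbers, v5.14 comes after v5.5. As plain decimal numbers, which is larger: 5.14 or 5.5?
5.5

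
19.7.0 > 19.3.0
True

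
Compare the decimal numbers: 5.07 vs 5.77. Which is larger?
5.77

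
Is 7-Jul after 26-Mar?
Yes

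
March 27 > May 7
False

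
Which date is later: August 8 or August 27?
August 27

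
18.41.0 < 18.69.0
True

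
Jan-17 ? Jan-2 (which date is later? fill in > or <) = >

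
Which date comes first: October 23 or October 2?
October 2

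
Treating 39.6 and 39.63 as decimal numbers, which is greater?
39.63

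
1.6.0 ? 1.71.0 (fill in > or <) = <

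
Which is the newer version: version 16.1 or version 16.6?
version 16.6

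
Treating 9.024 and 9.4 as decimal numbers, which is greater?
9.4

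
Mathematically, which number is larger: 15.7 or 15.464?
15.7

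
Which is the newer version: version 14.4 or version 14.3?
version 14.4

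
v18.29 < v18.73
True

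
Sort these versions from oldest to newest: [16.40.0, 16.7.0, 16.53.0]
[16.7.0, 16.40.0, 16.53.0]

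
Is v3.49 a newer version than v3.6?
Yes. Version numbers are compared segment by segment as integers, not as decimals: minor version 49 > 6, so v3.49 > v3.6 (even though the decimal 3.49 < 3.6).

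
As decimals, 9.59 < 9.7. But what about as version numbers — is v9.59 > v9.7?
True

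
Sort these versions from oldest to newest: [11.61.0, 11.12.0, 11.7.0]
[11.7.0, 11.12.0, 11.61.0]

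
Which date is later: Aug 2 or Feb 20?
Aug 2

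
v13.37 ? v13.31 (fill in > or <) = >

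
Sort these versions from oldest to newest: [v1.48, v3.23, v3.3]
[v1.48, v3.3, v3.23]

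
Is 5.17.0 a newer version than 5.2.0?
Yes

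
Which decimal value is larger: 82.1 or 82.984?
82.984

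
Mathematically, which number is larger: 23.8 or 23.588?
23.8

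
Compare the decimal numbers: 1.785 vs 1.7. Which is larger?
1.785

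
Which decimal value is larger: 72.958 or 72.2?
72.958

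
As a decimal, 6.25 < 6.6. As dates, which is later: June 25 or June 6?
June 25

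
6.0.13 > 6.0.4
True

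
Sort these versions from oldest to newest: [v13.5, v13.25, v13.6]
[v13.5, v13.6, v13.25]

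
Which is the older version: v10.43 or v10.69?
v10.43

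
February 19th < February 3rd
False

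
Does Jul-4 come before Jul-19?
Yes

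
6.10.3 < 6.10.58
True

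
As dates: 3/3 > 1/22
True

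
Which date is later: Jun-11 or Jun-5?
Jun-11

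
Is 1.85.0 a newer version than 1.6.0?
Yes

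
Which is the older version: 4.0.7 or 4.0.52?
4.0.7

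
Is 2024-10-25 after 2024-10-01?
Yes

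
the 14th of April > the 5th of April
True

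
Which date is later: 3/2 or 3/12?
3/12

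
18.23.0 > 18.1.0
True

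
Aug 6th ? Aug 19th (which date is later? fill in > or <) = <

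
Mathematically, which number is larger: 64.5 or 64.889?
64.889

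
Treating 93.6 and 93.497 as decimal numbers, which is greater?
93.6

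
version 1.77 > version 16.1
False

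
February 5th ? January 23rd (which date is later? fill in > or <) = >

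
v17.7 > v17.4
True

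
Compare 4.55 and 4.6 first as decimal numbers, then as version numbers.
As decimals: 4.55 < 4.6. As versions: v4.55 > v4.6 (minor version 55 > 6).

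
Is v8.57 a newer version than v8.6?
Yes. Version numbers are compared segment by segment as integers, not as decimals: minor version 57 > 6, so v8.57 > v8.6 (even though the decimal 8.57 < 8.6).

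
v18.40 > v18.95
False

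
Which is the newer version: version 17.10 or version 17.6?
version 17.10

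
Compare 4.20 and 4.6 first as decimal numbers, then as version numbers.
As decimals: 4.20 < 4.6. As versions: v4.20 > v4.6 (minor version 20 > 6).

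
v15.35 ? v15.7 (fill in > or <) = >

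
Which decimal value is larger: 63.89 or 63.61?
63.89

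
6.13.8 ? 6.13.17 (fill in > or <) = <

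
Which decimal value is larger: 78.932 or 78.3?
78.932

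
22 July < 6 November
True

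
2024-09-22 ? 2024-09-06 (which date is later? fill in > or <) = >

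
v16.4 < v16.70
True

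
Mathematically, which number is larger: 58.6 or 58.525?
58.6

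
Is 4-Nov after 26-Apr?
Yes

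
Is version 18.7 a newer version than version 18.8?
No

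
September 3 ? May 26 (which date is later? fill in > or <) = >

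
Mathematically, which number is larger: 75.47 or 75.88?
75.88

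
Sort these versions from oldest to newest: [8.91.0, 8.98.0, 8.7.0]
[8.7.0, 8.91.0, 8.98.0]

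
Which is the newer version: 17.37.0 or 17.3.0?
17.37.0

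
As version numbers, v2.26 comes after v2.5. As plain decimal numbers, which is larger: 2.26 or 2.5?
2.5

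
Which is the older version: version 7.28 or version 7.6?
version 7.6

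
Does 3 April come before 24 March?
No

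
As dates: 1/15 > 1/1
True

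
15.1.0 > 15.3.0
False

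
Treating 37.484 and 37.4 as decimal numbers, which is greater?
37.484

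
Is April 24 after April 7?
Yes. Day 24 comes after day 7 in April — this is a date comparison, not a decimal one (the decimal 4.24 would be smaller than 4.7).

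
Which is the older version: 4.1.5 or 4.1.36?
4.1.5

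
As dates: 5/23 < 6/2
True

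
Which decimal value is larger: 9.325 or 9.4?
9.4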